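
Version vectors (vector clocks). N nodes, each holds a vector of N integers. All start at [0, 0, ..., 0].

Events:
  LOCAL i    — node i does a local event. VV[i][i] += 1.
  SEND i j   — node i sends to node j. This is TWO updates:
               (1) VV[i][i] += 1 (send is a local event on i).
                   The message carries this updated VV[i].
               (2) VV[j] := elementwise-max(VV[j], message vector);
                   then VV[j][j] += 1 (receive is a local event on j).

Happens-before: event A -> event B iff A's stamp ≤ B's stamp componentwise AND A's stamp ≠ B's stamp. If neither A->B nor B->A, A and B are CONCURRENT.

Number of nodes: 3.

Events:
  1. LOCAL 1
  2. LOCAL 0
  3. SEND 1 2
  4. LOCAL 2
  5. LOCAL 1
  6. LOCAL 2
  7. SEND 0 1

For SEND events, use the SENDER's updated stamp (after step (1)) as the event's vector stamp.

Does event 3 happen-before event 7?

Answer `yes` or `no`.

Answer: no

Derivation:
Initial: VV[0]=[0, 0, 0]
Initial: VV[1]=[0, 0, 0]
Initial: VV[2]=[0, 0, 0]
Event 1: LOCAL 1: VV[1][1]++ -> VV[1]=[0, 1, 0]
Event 2: LOCAL 0: VV[0][0]++ -> VV[0]=[1, 0, 0]
Event 3: SEND 1->2: VV[1][1]++ -> VV[1]=[0, 2, 0], msg_vec=[0, 2, 0]; VV[2]=max(VV[2],msg_vec) then VV[2][2]++ -> VV[2]=[0, 2, 1]
Event 4: LOCAL 2: VV[2][2]++ -> VV[2]=[0, 2, 2]
Event 5: LOCAL 1: VV[1][1]++ -> VV[1]=[0, 3, 0]
Event 6: LOCAL 2: VV[2][2]++ -> VV[2]=[0, 2, 3]
Event 7: SEND 0->1: VV[0][0]++ -> VV[0]=[2, 0, 0], msg_vec=[2, 0, 0]; VV[1]=max(VV[1],msg_vec) then VV[1][1]++ -> VV[1]=[2, 4, 0]
Event 3 stamp: [0, 2, 0]
Event 7 stamp: [2, 0, 0]
[0, 2, 0] <= [2, 0, 0]? False. Equal? False. Happens-before: False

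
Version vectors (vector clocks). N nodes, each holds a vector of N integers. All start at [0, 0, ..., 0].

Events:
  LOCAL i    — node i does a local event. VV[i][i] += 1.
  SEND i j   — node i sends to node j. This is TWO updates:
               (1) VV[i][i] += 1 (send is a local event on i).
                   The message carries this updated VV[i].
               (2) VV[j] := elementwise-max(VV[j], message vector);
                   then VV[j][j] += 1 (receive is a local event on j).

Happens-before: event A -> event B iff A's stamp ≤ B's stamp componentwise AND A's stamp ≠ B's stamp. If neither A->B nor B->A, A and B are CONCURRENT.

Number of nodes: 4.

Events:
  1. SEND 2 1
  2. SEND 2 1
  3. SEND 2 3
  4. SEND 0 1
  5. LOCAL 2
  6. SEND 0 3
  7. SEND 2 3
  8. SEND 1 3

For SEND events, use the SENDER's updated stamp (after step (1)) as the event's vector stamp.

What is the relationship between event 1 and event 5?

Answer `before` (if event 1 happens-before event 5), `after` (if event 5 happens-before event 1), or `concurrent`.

Initial: VV[0]=[0, 0, 0, 0]
Initial: VV[1]=[0, 0, 0, 0]
Initial: VV[2]=[0, 0, 0, 0]
Initial: VV[3]=[0, 0, 0, 0]
Event 1: SEND 2->1: VV[2][2]++ -> VV[2]=[0, 0, 1, 0], msg_vec=[0, 0, 1, 0]; VV[1]=max(VV[1],msg_vec) then VV[1][1]++ -> VV[1]=[0, 1, 1, 0]
Event 2: SEND 2->1: VV[2][2]++ -> VV[2]=[0, 0, 2, 0], msg_vec=[0, 0, 2, 0]; VV[1]=max(VV[1],msg_vec) then VV[1][1]++ -> VV[1]=[0, 2, 2, 0]
Event 3: SEND 2->3: VV[2][2]++ -> VV[2]=[0, 0, 3, 0], msg_vec=[0, 0, 3, 0]; VV[3]=max(VV[3],msg_vec) then VV[3][3]++ -> VV[3]=[0, 0, 3, 1]
Event 4: SEND 0->1: VV[0][0]++ -> VV[0]=[1, 0, 0, 0], msg_vec=[1, 0, 0, 0]; VV[1]=max(VV[1],msg_vec) then VV[1][1]++ -> VV[1]=[1, 3, 2, 0]
Event 5: LOCAL 2: VV[2][2]++ -> VV[2]=[0, 0, 4, 0]
Event 6: SEND 0->3: VV[0][0]++ -> VV[0]=[2, 0, 0, 0], msg_vec=[2, 0, 0, 0]; VV[3]=max(VV[3],msg_vec) then VV[3][3]++ -> VV[3]=[2, 0, 3, 2]
Event 7: SEND 2->3: VV[2][2]++ -> VV[2]=[0, 0, 5, 0], msg_vec=[0, 0, 5, 0]; VV[3]=max(VV[3],msg_vec) then VV[3][3]++ -> VV[3]=[2, 0, 5, 3]
Event 8: SEND 1->3: VV[1][1]++ -> VV[1]=[1, 4, 2, 0], msg_vec=[1, 4, 2, 0]; VV[3]=max(VV[3],msg_vec) then VV[3][3]++ -> VV[3]=[2, 4, 5, 4]
Event 1 stamp: [0, 0, 1, 0]
Event 5 stamp: [0, 0, 4, 0]
[0, 0, 1, 0] <= [0, 0, 4, 0]? True
[0, 0, 4, 0] <= [0, 0, 1, 0]? False
Relation: before

Answer: before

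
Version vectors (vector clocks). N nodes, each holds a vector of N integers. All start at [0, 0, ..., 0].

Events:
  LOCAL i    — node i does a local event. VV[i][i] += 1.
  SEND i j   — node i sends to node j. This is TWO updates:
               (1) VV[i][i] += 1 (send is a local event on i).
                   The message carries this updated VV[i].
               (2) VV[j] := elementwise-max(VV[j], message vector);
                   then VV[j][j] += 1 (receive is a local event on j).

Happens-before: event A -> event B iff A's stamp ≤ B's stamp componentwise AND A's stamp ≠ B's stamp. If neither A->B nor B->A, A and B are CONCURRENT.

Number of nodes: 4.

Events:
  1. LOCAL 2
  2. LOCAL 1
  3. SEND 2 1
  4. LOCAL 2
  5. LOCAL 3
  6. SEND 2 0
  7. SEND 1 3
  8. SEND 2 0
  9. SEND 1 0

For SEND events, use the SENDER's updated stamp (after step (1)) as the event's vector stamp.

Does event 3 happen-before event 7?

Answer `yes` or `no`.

Initial: VV[0]=[0, 0, 0, 0]
Initial: VV[1]=[0, 0, 0, 0]
Initial: VV[2]=[0, 0, 0, 0]
Initial: VV[3]=[0, 0, 0, 0]
Event 1: LOCAL 2: VV[2][2]++ -> VV[2]=[0, 0, 1, 0]
Event 2: LOCAL 1: VV[1][1]++ -> VV[1]=[0, 1, 0, 0]
Event 3: SEND 2->1: VV[2][2]++ -> VV[2]=[0, 0, 2, 0], msg_vec=[0, 0, 2, 0]; VV[1]=max(VV[1],msg_vec) then VV[1][1]++ -> VV[1]=[0, 2, 2, 0]
Event 4: LOCAL 2: VV[2][2]++ -> VV[2]=[0, 0, 3, 0]
Event 5: LOCAL 3: VV[3][3]++ -> VV[3]=[0, 0, 0, 1]
Event 6: SEND 2->0: VV[2][2]++ -> VV[2]=[0, 0, 4, 0], msg_vec=[0, 0, 4, 0]; VV[0]=max(VV[0],msg_vec) then VV[0][0]++ -> VV[0]=[1, 0, 4, 0]
Event 7: SEND 1->3: VV[1][1]++ -> VV[1]=[0, 3, 2, 0], msg_vec=[0, 3, 2, 0]; VV[3]=max(VV[3],msg_vec) then VV[3][3]++ -> VV[3]=[0, 3, 2, 2]
Event 8: SEND 2->0: VV[2][2]++ -> VV[2]=[0, 0, 5, 0], msg_vec=[0, 0, 5, 0]; VV[0]=max(VV[0],msg_vec) then VV[0][0]++ -> VV[0]=[2, 0, 5, 0]
Event 9: SEND 1->0: VV[1][1]++ -> VV[1]=[0, 4, 2, 0], msg_vec=[0, 4, 2, 0]; VV[0]=max(VV[0],msg_vec) then VV[0][0]++ -> VV[0]=[3, 4, 5, 0]
Event 3 stamp: [0, 0, 2, 0]
Event 7 stamp: [0, 3, 2, 0]
[0, 0, 2, 0] <= [0, 3, 2, 0]? True. Equal? False. Happens-before: True

Answer: yes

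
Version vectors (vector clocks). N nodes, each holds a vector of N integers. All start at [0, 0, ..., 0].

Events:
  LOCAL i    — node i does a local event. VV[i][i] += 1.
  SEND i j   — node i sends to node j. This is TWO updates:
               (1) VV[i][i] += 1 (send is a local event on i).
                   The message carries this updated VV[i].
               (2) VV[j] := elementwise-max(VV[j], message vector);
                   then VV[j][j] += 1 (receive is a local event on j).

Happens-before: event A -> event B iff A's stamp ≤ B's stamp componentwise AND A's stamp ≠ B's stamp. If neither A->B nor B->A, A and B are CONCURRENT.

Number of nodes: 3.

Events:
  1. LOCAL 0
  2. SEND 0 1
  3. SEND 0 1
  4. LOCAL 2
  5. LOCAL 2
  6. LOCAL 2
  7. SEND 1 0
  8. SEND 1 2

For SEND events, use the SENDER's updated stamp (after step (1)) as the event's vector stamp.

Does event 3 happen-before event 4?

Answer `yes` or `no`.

Initial: VV[0]=[0, 0, 0]
Initial: VV[1]=[0, 0, 0]
Initial: VV[2]=[0, 0, 0]
Event 1: LOCAL 0: VV[0][0]++ -> VV[0]=[1, 0, 0]
Event 2: SEND 0->1: VV[0][0]++ -> VV[0]=[2, 0, 0], msg_vec=[2, 0, 0]; VV[1]=max(VV[1],msg_vec) then VV[1][1]++ -> VV[1]=[2, 1, 0]
Event 3: SEND 0->1: VV[0][0]++ -> VV[0]=[3, 0, 0], msg_vec=[3, 0, 0]; VV[1]=max(VV[1],msg_vec) then VV[1][1]++ -> VV[1]=[3, 2, 0]
Event 4: LOCAL 2: VV[2][2]++ -> VV[2]=[0, 0, 1]
Event 5: LOCAL 2: VV[2][2]++ -> VV[2]=[0, 0, 2]
Event 6: LOCAL 2: VV[2][2]++ -> VV[2]=[0, 0, 3]
Event 7: SEND 1->0: VV[1][1]++ -> VV[1]=[3, 3, 0], msg_vec=[3, 3, 0]; VV[0]=max(VV[0],msg_vec) then VV[0][0]++ -> VV[0]=[4, 3, 0]
Event 8: SEND 1->2: VV[1][1]++ -> VV[1]=[3, 4, 0], msg_vec=[3, 4, 0]; VV[2]=max(VV[2],msg_vec) then VV[2][2]++ -> VV[2]=[3, 4, 4]
Event 3 stamp: [3, 0, 0]
Event 4 stamp: [0, 0, 1]
[3, 0, 0] <= [0, 0, 1]? False. Equal? False. Happens-before: False

Answer: no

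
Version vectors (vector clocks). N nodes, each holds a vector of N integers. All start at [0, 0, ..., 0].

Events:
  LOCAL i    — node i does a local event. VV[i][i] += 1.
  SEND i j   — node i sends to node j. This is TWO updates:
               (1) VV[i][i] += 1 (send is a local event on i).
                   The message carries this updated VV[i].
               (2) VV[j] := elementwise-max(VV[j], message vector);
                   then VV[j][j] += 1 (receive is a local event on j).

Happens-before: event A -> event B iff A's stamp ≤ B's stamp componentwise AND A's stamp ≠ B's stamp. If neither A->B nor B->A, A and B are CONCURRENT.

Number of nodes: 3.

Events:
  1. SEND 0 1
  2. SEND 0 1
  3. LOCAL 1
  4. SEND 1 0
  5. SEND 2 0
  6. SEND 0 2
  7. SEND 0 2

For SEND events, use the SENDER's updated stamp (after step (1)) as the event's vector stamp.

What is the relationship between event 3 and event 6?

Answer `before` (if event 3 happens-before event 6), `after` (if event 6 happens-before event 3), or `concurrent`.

Answer: before

Derivation:
Initial: VV[0]=[0, 0, 0]
Initial: VV[1]=[0, 0, 0]
Initial: VV[2]=[0, 0, 0]
Event 1: SEND 0->1: VV[0][0]++ -> VV[0]=[1, 0, 0], msg_vec=[1, 0, 0]; VV[1]=max(VV[1],msg_vec) then VV[1][1]++ -> VV[1]=[1, 1, 0]
Event 2: SEND 0->1: VV[0][0]++ -> VV[0]=[2, 0, 0], msg_vec=[2, 0, 0]; VV[1]=max(VV[1],msg_vec) then VV[1][1]++ -> VV[1]=[2, 2, 0]
Event 3: LOCAL 1: VV[1][1]++ -> VV[1]=[2, 3, 0]
Event 4: SEND 1->0: VV[1][1]++ -> VV[1]=[2, 4, 0], msg_vec=[2, 4, 0]; VV[0]=max(VV[0],msg_vec) then VV[0][0]++ -> VV[0]=[3, 4, 0]
Event 5: SEND 2->0: VV[2][2]++ -> VV[2]=[0, 0, 1], msg_vec=[0, 0, 1]; VV[0]=max(VV[0],msg_vec) then VV[0][0]++ -> VV[0]=[4, 4, 1]
Event 6: SEND 0->2: VV[0][0]++ -> VV[0]=[5, 4, 1], msg_vec=[5, 4, 1]; VV[2]=max(VV[2],msg_vec) then VV[2][2]++ -> VV[2]=[5, 4, 2]
Event 7: SEND 0->2: VV[0][0]++ -> VV[0]=[6, 4, 1], msg_vec=[6, 4, 1]; VV[2]=max(VV[2],msg_vec) then VV[2][2]++ -> VV[2]=[6, 4, 3]
Event 3 stamp: [2, 3, 0]
Event 6 stamp: [5, 4, 1]
[2, 3, 0] <= [5, 4, 1]? True
[5, 4, 1] <= [2, 3, 0]? False
Relation: before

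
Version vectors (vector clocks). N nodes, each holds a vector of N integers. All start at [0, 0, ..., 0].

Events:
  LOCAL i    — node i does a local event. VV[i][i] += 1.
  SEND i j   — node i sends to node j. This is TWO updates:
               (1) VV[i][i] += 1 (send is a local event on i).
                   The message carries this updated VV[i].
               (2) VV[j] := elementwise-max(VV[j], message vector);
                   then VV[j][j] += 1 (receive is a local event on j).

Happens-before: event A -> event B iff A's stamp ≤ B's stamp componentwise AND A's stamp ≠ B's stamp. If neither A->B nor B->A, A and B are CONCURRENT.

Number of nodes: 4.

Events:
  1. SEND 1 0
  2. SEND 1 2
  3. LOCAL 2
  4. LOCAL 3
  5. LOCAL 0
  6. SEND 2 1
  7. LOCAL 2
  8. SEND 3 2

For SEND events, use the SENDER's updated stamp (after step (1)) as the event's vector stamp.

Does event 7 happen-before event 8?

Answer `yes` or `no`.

Answer: no

Derivation:
Initial: VV[0]=[0, 0, 0, 0]
Initial: VV[1]=[0, 0, 0, 0]
Initial: VV[2]=[0, 0, 0, 0]
Initial: VV[3]=[0, 0, 0, 0]
Event 1: SEND 1->0: VV[1][1]++ -> VV[1]=[0, 1, 0, 0], msg_vec=[0, 1, 0, 0]; VV[0]=max(VV[0],msg_vec) then VV[0][0]++ -> VV[0]=[1, 1, 0, 0]
Event 2: SEND 1->2: VV[1][1]++ -> VV[1]=[0, 2, 0, 0], msg_vec=[0, 2, 0, 0]; VV[2]=max(VV[2],msg_vec) then VV[2][2]++ -> VV[2]=[0, 2, 1, 0]
Event 3: LOCAL 2: VV[2][2]++ -> VV[2]=[0, 2, 2, 0]
Event 4: LOCAL 3: VV[3][3]++ -> VV[3]=[0, 0, 0, 1]
Event 5: LOCAL 0: VV[0][0]++ -> VV[0]=[2, 1, 0, 0]
Event 6: SEND 2->1: VV[2][2]++ -> VV[2]=[0, 2, 3, 0], msg_vec=[0, 2, 3, 0]; VV[1]=max(VV[1],msg_vec) then VV[1][1]++ -> VV[1]=[0, 3, 3, 0]
Event 7: LOCAL 2: VV[2][2]++ -> VV[2]=[0, 2, 4, 0]
Event 8: SEND 3->2: VV[3][3]++ -> VV[3]=[0, 0, 0, 2], msg_vec=[0, 0, 0, 2]; VV[2]=max(VV[2],msg_vec) then VV[2][2]++ -> VV[2]=[0, 2, 5, 2]
Event 7 stamp: [0, 2, 4, 0]
Event 8 stamp: [0, 0, 0, 2]
[0, 2, 4, 0] <= [0, 0, 0, 2]? False. Equal? False. Happens-before: False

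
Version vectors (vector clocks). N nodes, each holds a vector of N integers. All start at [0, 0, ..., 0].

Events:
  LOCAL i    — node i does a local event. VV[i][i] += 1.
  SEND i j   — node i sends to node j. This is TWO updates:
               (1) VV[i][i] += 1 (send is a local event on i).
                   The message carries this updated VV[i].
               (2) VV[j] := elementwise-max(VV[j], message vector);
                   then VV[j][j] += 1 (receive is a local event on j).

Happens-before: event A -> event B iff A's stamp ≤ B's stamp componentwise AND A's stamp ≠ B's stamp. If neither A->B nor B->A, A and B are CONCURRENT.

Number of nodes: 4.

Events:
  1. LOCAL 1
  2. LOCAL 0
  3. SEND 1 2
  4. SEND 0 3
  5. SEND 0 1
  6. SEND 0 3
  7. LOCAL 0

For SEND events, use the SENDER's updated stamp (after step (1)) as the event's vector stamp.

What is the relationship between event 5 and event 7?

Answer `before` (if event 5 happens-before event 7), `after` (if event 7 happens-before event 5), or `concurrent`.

Initial: VV[0]=[0, 0, 0, 0]
Initial: VV[1]=[0, 0, 0, 0]
Initial: VV[2]=[0, 0, 0, 0]
Initial: VV[3]=[0, 0, 0, 0]
Event 1: LOCAL 1: VV[1][1]++ -> VV[1]=[0, 1, 0, 0]
Event 2: LOCAL 0: VV[0][0]++ -> VV[0]=[1, 0, 0, 0]
Event 3: SEND 1->2: VV[1][1]++ -> VV[1]=[0, 2, 0, 0], msg_vec=[0, 2, 0, 0]; VV[2]=max(VV[2],msg_vec) then VV[2][2]++ -> VV[2]=[0, 2, 1, 0]
Event 4: SEND 0->3: VV[0][0]++ -> VV[0]=[2, 0, 0, 0], msg_vec=[2, 0, 0, 0]; VV[3]=max(VV[3],msg_vec) then VV[3][3]++ -> VV[3]=[2, 0, 0, 1]
Event 5: SEND 0->1: VV[0][0]++ -> VV[0]=[3, 0, 0, 0], msg_vec=[3, 0, 0, 0]; VV[1]=max(VV[1],msg_vec) then VV[1][1]++ -> VV[1]=[3, 3, 0, 0]
Event 6: SEND 0->3: VV[0][0]++ -> VV[0]=[4, 0, 0, 0], msg_vec=[4, 0, 0, 0]; VV[3]=max(VV[3],msg_vec) then VV[3][3]++ -> VV[3]=[4, 0, 0, 2]
Event 7: LOCAL 0: VV[0][0]++ -> VV[0]=[5, 0, 0, 0]
Event 5 stamp: [3, 0, 0, 0]
Event 7 stamp: [5, 0, 0, 0]
[3, 0, 0, 0] <= [5, 0, 0, 0]? True
[5, 0, 0, 0] <= [3, 0, 0, 0]? False
Relation: before

Answer: before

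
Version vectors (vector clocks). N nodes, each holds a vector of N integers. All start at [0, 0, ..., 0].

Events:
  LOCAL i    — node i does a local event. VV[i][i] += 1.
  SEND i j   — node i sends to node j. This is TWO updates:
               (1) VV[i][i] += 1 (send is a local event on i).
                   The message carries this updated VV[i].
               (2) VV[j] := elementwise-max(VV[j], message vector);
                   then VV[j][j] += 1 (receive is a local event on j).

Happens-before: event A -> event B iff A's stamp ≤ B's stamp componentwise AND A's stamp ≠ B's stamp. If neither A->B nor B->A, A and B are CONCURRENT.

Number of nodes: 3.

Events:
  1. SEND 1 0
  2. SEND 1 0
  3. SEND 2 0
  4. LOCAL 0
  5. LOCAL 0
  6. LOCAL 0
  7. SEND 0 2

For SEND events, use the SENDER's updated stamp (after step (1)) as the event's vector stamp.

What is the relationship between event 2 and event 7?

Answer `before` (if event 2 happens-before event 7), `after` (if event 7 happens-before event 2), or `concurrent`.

Initial: VV[0]=[0, 0, 0]
Initial: VV[1]=[0, 0, 0]
Initial: VV[2]=[0, 0, 0]
Event 1: SEND 1->0: VV[1][1]++ -> VV[1]=[0, 1, 0], msg_vec=[0, 1, 0]; VV[0]=max(VV[0],msg_vec) then VV[0][0]++ -> VV[0]=[1, 1, 0]
Event 2: SEND 1->0: VV[1][1]++ -> VV[1]=[0, 2, 0], msg_vec=[0, 2, 0]; VV[0]=max(VV[0],msg_vec) then VV[0][0]++ -> VV[0]=[2, 2, 0]
Event 3: SEND 2->0: VV[2][2]++ -> VV[2]=[0, 0, 1], msg_vec=[0, 0, 1]; VV[0]=max(VV[0],msg_vec) then VV[0][0]++ -> VV[0]=[3, 2, 1]
Event 4: LOCAL 0: VV[0][0]++ -> VV[0]=[4, 2, 1]
Event 5: LOCAL 0: VV[0][0]++ -> VV[0]=[5, 2, 1]
Event 6: LOCAL 0: VV[0][0]++ -> VV[0]=[6, 2, 1]
Event 7: SEND 0->2: VV[0][0]++ -> VV[0]=[7, 2, 1], msg_vec=[7, 2, 1]; VV[2]=max(VV[2],msg_vec) then VV[2][2]++ -> VV[2]=[7, 2, 2]
Event 2 stamp: [0, 2, 0]
Event 7 stamp: [7, 2, 1]
[0, 2, 0] <= [7, 2, 1]? True
[7, 2, 1] <= [0, 2, 0]? False
Relation: before

Answer: before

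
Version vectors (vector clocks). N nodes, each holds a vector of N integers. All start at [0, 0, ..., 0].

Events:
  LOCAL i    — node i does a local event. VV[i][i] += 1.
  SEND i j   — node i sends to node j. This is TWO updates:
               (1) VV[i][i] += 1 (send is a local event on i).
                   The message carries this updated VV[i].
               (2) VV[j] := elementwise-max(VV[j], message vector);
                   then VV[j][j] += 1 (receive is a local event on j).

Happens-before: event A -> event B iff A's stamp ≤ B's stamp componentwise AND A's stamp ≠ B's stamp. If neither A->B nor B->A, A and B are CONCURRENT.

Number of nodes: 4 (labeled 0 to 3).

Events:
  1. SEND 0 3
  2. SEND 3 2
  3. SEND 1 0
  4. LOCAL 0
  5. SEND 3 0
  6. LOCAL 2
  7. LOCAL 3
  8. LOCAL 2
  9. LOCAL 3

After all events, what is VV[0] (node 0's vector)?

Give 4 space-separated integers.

Initial: VV[0]=[0, 0, 0, 0]
Initial: VV[1]=[0, 0, 0, 0]
Initial: VV[2]=[0, 0, 0, 0]
Initial: VV[3]=[0, 0, 0, 0]
Event 1: SEND 0->3: VV[0][0]++ -> VV[0]=[1, 0, 0, 0], msg_vec=[1, 0, 0, 0]; VV[3]=max(VV[3],msg_vec) then VV[3][3]++ -> VV[3]=[1, 0, 0, 1]
Event 2: SEND 3->2: VV[3][3]++ -> VV[3]=[1, 0, 0, 2], msg_vec=[1, 0, 0, 2]; VV[2]=max(VV[2],msg_vec) then VV[2][2]++ -> VV[2]=[1, 0, 1, 2]
Event 3: SEND 1->0: VV[1][1]++ -> VV[1]=[0, 1, 0, 0], msg_vec=[0, 1, 0, 0]; VV[0]=max(VV[0],msg_vec) then VV[0][0]++ -> VV[0]=[2, 1, 0, 0]
Event 4: LOCAL 0: VV[0][0]++ -> VV[0]=[3, 1, 0, 0]
Event 5: SEND 3->0: VV[3][3]++ -> VV[3]=[1, 0, 0, 3], msg_vec=[1, 0, 0, 3]; VV[0]=max(VV[0],msg_vec) then VV[0][0]++ -> VV[0]=[4, 1, 0, 3]
Event 6: LOCAL 2: VV[2][2]++ -> VV[2]=[1, 0, 2, 2]
Event 7: LOCAL 3: VV[3][3]++ -> VV[3]=[1, 0, 0, 4]
Event 8: LOCAL 2: VV[2][2]++ -> VV[2]=[1, 0, 3, 2]
Event 9: LOCAL 3: VV[3][3]++ -> VV[3]=[1, 0, 0, 5]
Final vectors: VV[0]=[4, 1, 0, 3]; VV[1]=[0, 1, 0, 0]; VV[2]=[1, 0, 3, 2]; VV[3]=[1, 0, 0, 5]

Answer: 4 1 0 3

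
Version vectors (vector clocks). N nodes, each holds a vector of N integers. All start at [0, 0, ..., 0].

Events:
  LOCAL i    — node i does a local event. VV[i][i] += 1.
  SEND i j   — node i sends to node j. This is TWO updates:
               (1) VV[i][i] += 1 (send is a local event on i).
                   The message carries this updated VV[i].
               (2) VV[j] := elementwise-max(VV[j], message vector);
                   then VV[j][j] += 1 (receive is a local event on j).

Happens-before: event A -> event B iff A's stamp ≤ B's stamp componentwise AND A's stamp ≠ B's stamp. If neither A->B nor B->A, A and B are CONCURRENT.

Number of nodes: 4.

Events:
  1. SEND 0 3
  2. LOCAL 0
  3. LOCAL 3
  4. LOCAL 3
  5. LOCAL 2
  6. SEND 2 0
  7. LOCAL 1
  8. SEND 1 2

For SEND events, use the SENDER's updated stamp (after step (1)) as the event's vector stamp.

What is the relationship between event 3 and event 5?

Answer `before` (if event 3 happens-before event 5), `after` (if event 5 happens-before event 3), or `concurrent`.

Answer: concurrent

Derivation:
Initial: VV[0]=[0, 0, 0, 0]
Initial: VV[1]=[0, 0, 0, 0]
Initial: VV[2]=[0, 0, 0, 0]
Initial: VV[3]=[0, 0, 0, 0]
Event 1: SEND 0->3: VV[0][0]++ -> VV[0]=[1, 0, 0, 0], msg_vec=[1, 0, 0, 0]; VV[3]=max(VV[3],msg_vec) then VV[3][3]++ -> VV[3]=[1, 0, 0, 1]
Event 2: LOCAL 0: VV[0][0]++ -> VV[0]=[2, 0, 0, 0]
Event 3: LOCAL 3: VV[3][3]++ -> VV[3]=[1, 0, 0, 2]
Event 4: LOCAL 3: VV[3][3]++ -> VV[3]=[1, 0, 0, 3]
Event 5: LOCAL 2: VV[2][2]++ -> VV[2]=[0, 0, 1, 0]
Event 6: SEND 2->0: VV[2][2]++ -> VV[2]=[0, 0, 2, 0], msg_vec=[0, 0, 2, 0]; VV[0]=max(VV[0],msg_vec) then VV[0][0]++ -> VV[0]=[3, 0, 2, 0]
Event 7: LOCAL 1: VV[1][1]++ -> VV[1]=[0, 1, 0, 0]
Event 8: SEND 1->2: VV[1][1]++ -> VV[1]=[0, 2, 0, 0], msg_vec=[0, 2, 0, 0]; VV[2]=max(VV[2],msg_vec) then VV[2][2]++ -> VV[2]=[0, 2, 3, 0]
Event 3 stamp: [1, 0, 0, 2]
Event 5 stamp: [0, 0, 1, 0]
[1, 0, 0, 2] <= [0, 0, 1, 0]? False
[0, 0, 1, 0] <= [1, 0, 0, 2]? False
Relation: concurrent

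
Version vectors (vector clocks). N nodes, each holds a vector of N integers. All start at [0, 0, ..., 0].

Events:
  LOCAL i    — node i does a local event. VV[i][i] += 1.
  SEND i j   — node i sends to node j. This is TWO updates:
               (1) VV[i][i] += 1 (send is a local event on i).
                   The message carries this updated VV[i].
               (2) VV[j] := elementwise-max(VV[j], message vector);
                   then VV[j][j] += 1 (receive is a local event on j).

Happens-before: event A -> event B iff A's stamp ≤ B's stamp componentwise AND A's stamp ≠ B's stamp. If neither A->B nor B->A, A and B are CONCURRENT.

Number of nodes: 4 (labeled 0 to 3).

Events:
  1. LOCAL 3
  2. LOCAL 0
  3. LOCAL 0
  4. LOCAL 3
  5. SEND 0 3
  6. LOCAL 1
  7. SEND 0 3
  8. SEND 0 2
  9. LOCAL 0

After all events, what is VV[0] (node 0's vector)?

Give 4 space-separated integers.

Answer: 6 0 0 0

Derivation:
Initial: VV[0]=[0, 0, 0, 0]
Initial: VV[1]=[0, 0, 0, 0]
Initial: VV[2]=[0, 0, 0, 0]
Initial: VV[3]=[0, 0, 0, 0]
Event 1: LOCAL 3: VV[3][3]++ -> VV[3]=[0, 0, 0, 1]
Event 2: LOCAL 0: VV[0][0]++ -> VV[0]=[1, 0, 0, 0]
Event 3: LOCAL 0: VV[0][0]++ -> VV[0]=[2, 0, 0, 0]
Event 4: LOCAL 3: VV[3][3]++ -> VV[3]=[0, 0, 0, 2]
Event 5: SEND 0->3: VV[0][0]++ -> VV[0]=[3, 0, 0, 0], msg_vec=[3, 0, 0, 0]; VV[3]=max(VV[3],msg_vec) then VV[3][3]++ -> VV[3]=[3, 0, 0, 3]
Event 6: LOCAL 1: VV[1][1]++ -> VV[1]=[0, 1, 0, 0]
Event 7: SEND 0->3: VV[0][0]++ -> VV[0]=[4, 0, 0, 0], msg_vec=[4, 0, 0, 0]; VV[3]=max(VV[3],msg_vec) then VV[3][3]++ -> VV[3]=[4, 0, 0, 4]
Event 8: SEND 0->2: VV[0][0]++ -> VV[0]=[5, 0, 0, 0], msg_vec=[5, 0, 0, 0]; VV[2]=max(VV[2],msg_vec) then VV[2][2]++ -> VV[2]=[5, 0, 1, 0]
Event 9: LOCAL 0: VV[0][0]++ -> VV[0]=[6, 0, 0, 0]
Final vectors: VV[0]=[6, 0, 0, 0]; VV[1]=[0, 1, 0, 0]; VV[2]=[5, 0, 1, 0]; VV[3]=[4, 0, 0, 4]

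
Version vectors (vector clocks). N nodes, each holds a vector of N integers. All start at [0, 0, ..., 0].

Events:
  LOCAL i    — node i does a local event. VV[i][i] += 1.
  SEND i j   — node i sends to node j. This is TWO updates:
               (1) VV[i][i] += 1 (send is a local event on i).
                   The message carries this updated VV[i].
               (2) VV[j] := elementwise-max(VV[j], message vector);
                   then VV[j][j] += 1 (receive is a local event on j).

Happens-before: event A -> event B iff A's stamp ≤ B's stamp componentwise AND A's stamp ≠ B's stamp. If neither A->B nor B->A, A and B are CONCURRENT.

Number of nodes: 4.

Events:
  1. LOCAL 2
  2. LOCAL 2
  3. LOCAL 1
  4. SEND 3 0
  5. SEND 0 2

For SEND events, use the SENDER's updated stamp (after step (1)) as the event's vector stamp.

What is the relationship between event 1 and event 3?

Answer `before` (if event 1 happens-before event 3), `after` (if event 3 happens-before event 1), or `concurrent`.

Answer: concurrent

Derivation:
Initial: VV[0]=[0, 0, 0, 0]
Initial: VV[1]=[0, 0, 0, 0]
Initial: VV[2]=[0, 0, 0, 0]
Initial: VV[3]=[0, 0, 0, 0]
Event 1: LOCAL 2: VV[2][2]++ -> VV[2]=[0, 0, 1, 0]
Event 2: LOCAL 2: VV[2][2]++ -> VV[2]=[0, 0, 2, 0]
Event 3: LOCAL 1: VV[1][1]++ -> VV[1]=[0, 1, 0, 0]
Event 4: SEND 3->0: VV[3][3]++ -> VV[3]=[0, 0, 0, 1], msg_vec=[0, 0, 0, 1]; VV[0]=max(VV[0],msg_vec) then VV[0][0]++ -> VV[0]=[1, 0, 0, 1]
Event 5: SEND 0->2: VV[0][0]++ -> VV[0]=[2, 0, 0, 1], msg_vec=[2, 0, 0, 1]; VV[2]=max(VV[2],msg_vec) then VV[2][2]++ -> VV[2]=[2, 0, 3, 1]
Event 1 stamp: [0, 0, 1, 0]
Event 3 stamp: [0, 1, 0, 0]
[0, 0, 1, 0] <= [0, 1, 0, 0]? False
[0, 1, 0, 0] <= [0, 0, 1, 0]? False
Relation: concurrent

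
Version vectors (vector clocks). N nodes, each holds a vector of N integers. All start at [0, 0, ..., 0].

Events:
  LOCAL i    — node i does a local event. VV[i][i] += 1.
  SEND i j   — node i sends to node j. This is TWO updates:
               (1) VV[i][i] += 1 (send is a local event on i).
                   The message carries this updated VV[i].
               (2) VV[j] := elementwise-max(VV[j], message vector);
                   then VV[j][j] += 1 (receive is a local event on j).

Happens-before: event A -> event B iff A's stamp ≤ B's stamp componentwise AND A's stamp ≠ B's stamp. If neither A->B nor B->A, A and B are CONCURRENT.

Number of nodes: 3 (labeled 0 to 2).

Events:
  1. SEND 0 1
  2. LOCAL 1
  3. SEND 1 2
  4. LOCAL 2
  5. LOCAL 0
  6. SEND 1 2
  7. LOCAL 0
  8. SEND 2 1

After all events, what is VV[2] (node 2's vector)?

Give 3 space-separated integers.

Answer: 1 4 4

Derivation:
Initial: VV[0]=[0, 0, 0]
Initial: VV[1]=[0, 0, 0]
Initial: VV[2]=[0, 0, 0]
Event 1: SEND 0->1: VV[0][0]++ -> VV[0]=[1, 0, 0], msg_vec=[1, 0, 0]; VV[1]=max(VV[1],msg_vec) then VV[1][1]++ -> VV[1]=[1, 1, 0]
Event 2: LOCAL 1: VV[1][1]++ -> VV[1]=[1, 2, 0]
Event 3: SEND 1->2: VV[1][1]++ -> VV[1]=[1, 3, 0], msg_vec=[1, 3, 0]; VV[2]=max(VV[2],msg_vec) then VV[2][2]++ -> VV[2]=[1, 3, 1]
Event 4: LOCAL 2: VV[2][2]++ -> VV[2]=[1, 3, 2]
Event 5: LOCAL 0: VV[0][0]++ -> VV[0]=[2, 0, 0]
Event 6: SEND 1->2: VV[1][1]++ -> VV[1]=[1, 4, 0], msg_vec=[1, 4, 0]; VV[2]=max(VV[2],msg_vec) then VV[2][2]++ -> VV[2]=[1, 4, 3]
Event 7: LOCAL 0: VV[0][0]++ -> VV[0]=[3, 0, 0]
Event 8: SEND 2->1: VV[2][2]++ -> VV[2]=[1, 4, 4], msg_vec=[1, 4, 4]; VV[1]=max(VV[1],msg_vec) then VV[1][1]++ -> VV[1]=[1, 5, 4]
Final vectors: VV[0]=[3, 0, 0]; VV[1]=[1, 5, 4]; VV[2]=[1, 4, 4]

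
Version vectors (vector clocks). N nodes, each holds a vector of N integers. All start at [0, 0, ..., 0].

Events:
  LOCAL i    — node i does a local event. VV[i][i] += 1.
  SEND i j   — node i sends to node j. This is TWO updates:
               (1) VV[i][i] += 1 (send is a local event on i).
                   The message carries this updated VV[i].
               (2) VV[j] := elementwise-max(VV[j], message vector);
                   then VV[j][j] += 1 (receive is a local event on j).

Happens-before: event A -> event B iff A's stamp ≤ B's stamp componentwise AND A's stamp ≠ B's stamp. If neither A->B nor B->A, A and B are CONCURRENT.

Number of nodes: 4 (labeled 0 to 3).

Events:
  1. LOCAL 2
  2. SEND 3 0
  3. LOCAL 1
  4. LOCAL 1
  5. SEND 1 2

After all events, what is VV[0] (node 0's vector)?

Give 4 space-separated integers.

Answer: 1 0 0 1

Derivation:
Initial: VV[0]=[0, 0, 0, 0]
Initial: VV[1]=[0, 0, 0, 0]
Initial: VV[2]=[0, 0, 0, 0]
Initial: VV[3]=[0, 0, 0, 0]
Event 1: LOCAL 2: VV[2][2]++ -> VV[2]=[0, 0, 1, 0]
Event 2: SEND 3->0: VV[3][3]++ -> VV[3]=[0, 0, 0, 1], msg_vec=[0, 0, 0, 1]; VV[0]=max(VV[0],msg_vec) then VV[0][0]++ -> VV[0]=[1, 0, 0, 1]
Event 3: LOCAL 1: VV[1][1]++ -> VV[1]=[0, 1, 0, 0]
Event 4: LOCAL 1: VV[1][1]++ -> VV[1]=[0, 2, 0, 0]
Event 5: SEND 1->2: VV[1][1]++ -> VV[1]=[0, 3, 0, 0], msg_vec=[0, 3, 0, 0]; VV[2]=max(VV[2],msg_vec) then VV[2][2]++ -> VV[2]=[0, 3, 2, 0]
Final vectors: VV[0]=[1, 0, 0, 1]; VV[1]=[0, 3, 0, 0]; VV[2]=[0, 3, 2, 0]; VV[3]=[0, 0, 0, 1]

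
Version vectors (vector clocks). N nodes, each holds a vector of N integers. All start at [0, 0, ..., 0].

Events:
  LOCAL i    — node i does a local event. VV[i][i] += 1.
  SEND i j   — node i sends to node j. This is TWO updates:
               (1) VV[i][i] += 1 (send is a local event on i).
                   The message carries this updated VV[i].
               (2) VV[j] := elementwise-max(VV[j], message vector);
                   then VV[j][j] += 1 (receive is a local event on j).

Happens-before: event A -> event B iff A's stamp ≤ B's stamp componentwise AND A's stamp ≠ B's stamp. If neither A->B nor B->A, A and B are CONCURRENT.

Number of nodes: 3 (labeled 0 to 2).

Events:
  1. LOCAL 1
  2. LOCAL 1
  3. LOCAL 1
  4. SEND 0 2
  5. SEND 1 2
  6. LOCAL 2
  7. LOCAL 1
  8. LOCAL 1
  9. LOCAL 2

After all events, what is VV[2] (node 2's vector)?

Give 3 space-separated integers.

Answer: 1 4 4

Derivation:
Initial: VV[0]=[0, 0, 0]
Initial: VV[1]=[0, 0, 0]
Initial: VV[2]=[0, 0, 0]
Event 1: LOCAL 1: VV[1][1]++ -> VV[1]=[0, 1, 0]
Event 2: LOCAL 1: VV[1][1]++ -> VV[1]=[0, 2, 0]
Event 3: LOCAL 1: VV[1][1]++ -> VV[1]=[0, 3, 0]
Event 4: SEND 0->2: VV[0][0]++ -> VV[0]=[1, 0, 0], msg_vec=[1, 0, 0]; VV[2]=max(VV[2],msg_vec) then VV[2][2]++ -> VV[2]=[1, 0, 1]
Event 5: SEND 1->2: VV[1][1]++ -> VV[1]=[0, 4, 0], msg_vec=[0, 4, 0]; VV[2]=max(VV[2],msg_vec) then VV[2][2]++ -> VV[2]=[1, 4, 2]
Event 6: LOCAL 2: VV[2][2]++ -> VV[2]=[1, 4, 3]
Event 7: LOCAL 1: VV[1][1]++ -> VV[1]=[0, 5, 0]
Event 8: LOCAL 1: VV[1][1]++ -> VV[1]=[0, 6, 0]
Event 9: LOCAL 2: VV[2][2]++ -> VV[2]=[1, 4, 4]
Final vectors: VV[0]=[1, 0, 0]; VV[1]=[0, 6, 0]; VV[2]=[1, 4, 4]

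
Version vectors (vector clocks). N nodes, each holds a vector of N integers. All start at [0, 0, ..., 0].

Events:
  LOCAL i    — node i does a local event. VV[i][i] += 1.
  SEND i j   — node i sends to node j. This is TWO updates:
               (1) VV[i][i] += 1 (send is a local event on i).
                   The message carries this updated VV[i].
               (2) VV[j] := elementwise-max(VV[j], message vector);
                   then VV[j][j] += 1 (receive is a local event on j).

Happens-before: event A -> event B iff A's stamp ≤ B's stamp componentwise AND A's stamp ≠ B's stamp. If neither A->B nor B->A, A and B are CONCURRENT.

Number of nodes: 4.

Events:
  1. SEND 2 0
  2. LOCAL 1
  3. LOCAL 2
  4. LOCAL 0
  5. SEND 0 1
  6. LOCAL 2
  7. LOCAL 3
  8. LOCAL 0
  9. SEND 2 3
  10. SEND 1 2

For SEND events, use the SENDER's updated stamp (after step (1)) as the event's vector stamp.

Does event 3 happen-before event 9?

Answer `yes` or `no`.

Initial: VV[0]=[0, 0, 0, 0]
Initial: VV[1]=[0, 0, 0, 0]
Initial: VV[2]=[0, 0, 0, 0]
Initial: VV[3]=[0, 0, 0, 0]
Event 1: SEND 2->0: VV[2][2]++ -> VV[2]=[0, 0, 1, 0], msg_vec=[0, 0, 1, 0]; VV[0]=max(VV[0],msg_vec) then VV[0][0]++ -> VV[0]=[1, 0, 1, 0]
Event 2: LOCAL 1: VV[1][1]++ -> VV[1]=[0, 1, 0, 0]
Event 3: LOCAL 2: VV[2][2]++ -> VV[2]=[0, 0, 2, 0]
Event 4: LOCAL 0: VV[0][0]++ -> VV[0]=[2, 0, 1, 0]
Event 5: SEND 0->1: VV[0][0]++ -> VV[0]=[3, 0, 1, 0], msg_vec=[3, 0, 1, 0]; VV[1]=max(VV[1],msg_vec) then VV[1][1]++ -> VV[1]=[3, 2, 1, 0]
Event 6: LOCAL 2: VV[2][2]++ -> VV[2]=[0, 0, 3, 0]
Event 7: LOCAL 3: VV[3][3]++ -> VV[3]=[0, 0, 0, 1]
Event 8: LOCAL 0: VV[0][0]++ -> VV[0]=[4, 0, 1, 0]
Event 9: SEND 2->3: VV[2][2]++ -> VV[2]=[0, 0, 4, 0], msg_vec=[0, 0, 4, 0]; VV[3]=max(VV[3],msg_vec) then VV[3][3]++ -> VV[3]=[0, 0, 4, 2]
Event 10: SEND 1->2: VV[1][1]++ -> VV[1]=[3, 3, 1, 0], msg_vec=[3, 3, 1, 0]; VV[2]=max(VV[2],msg_vec) then VV[2][2]++ -> VV[2]=[3, 3, 5, 0]
Event 3 stamp: [0, 0, 2, 0]
Event 9 stamp: [0, 0, 4, 0]
[0, 0, 2, 0] <= [0, 0, 4, 0]? True. Equal? False. Happens-before: True

Answer: yes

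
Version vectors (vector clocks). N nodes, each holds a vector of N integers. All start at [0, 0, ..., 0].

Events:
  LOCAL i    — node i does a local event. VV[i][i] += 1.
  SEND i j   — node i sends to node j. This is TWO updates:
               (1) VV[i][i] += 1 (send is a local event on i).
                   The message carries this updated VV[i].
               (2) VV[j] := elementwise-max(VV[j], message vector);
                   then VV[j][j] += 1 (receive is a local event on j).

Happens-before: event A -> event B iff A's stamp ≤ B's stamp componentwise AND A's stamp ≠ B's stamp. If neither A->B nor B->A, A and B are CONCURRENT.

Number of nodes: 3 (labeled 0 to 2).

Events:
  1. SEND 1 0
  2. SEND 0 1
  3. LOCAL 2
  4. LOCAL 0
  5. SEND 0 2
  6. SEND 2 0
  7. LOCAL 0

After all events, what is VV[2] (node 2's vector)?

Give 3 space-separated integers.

Answer: 4 1 3

Derivation:
Initial: VV[0]=[0, 0, 0]
Initial: VV[1]=[0, 0, 0]
Initial: VV[2]=[0, 0, 0]
Event 1: SEND 1->0: VV[1][1]++ -> VV[1]=[0, 1, 0], msg_vec=[0, 1, 0]; VV[0]=max(VV[0],msg_vec) then VV[0][0]++ -> VV[0]=[1, 1, 0]
Event 2: SEND 0->1: VV[0][0]++ -> VV[0]=[2, 1, 0], msg_vec=[2, 1, 0]; VV[1]=max(VV[1],msg_vec) then VV[1][1]++ -> VV[1]=[2, 2, 0]
Event 3: LOCAL 2: VV[2][2]++ -> VV[2]=[0, 0, 1]
Event 4: LOCAL 0: VV[0][0]++ -> VV[0]=[3, 1, 0]
Event 5: SEND 0->2: VV[0][0]++ -> VV[0]=[4, 1, 0], msg_vec=[4, 1, 0]; VV[2]=max(VV[2],msg_vec) then VV[2][2]++ -> VV[2]=[4, 1, 2]
Event 6: SEND 2->0: VV[2][2]++ -> VV[2]=[4, 1, 3], msg_vec=[4, 1, 3]; VV[0]=max(VV[0],msg_vec) then VV[0][0]++ -> VV[0]=[5, 1, 3]
Event 7: LOCAL 0: VV[0][0]++ -> VV[0]=[6, 1, 3]
Final vectors: VV[0]=[6, 1, 3]; VV[1]=[2, 2, 0]; VV[2]=[4, 1, 3]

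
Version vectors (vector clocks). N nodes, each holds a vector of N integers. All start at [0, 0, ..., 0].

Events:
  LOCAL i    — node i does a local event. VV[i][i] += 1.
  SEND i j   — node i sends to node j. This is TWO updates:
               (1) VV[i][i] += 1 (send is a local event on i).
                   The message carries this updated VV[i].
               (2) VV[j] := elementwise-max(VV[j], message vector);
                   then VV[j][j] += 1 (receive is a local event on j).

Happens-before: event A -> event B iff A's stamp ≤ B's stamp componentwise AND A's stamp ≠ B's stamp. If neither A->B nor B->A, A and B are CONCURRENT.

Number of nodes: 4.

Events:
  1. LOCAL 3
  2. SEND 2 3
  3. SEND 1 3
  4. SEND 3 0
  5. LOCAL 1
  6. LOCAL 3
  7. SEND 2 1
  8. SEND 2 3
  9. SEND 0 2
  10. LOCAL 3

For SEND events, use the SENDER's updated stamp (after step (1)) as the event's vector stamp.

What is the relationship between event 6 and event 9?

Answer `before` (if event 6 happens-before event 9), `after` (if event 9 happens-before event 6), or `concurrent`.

Initial: VV[0]=[0, 0, 0, 0]
Initial: VV[1]=[0, 0, 0, 0]
Initial: VV[2]=[0, 0, 0, 0]
Initial: VV[3]=[0, 0, 0, 0]
Event 1: LOCAL 3: VV[3][3]++ -> VV[3]=[0, 0, 0, 1]
Event 2: SEND 2->3: VV[2][2]++ -> VV[2]=[0, 0, 1, 0], msg_vec=[0, 0, 1, 0]; VV[3]=max(VV[3],msg_vec) then VV[3][3]++ -> VV[3]=[0, 0, 1, 2]
Event 3: SEND 1->3: VV[1][1]++ -> VV[1]=[0, 1, 0, 0], msg_vec=[0, 1, 0, 0]; VV[3]=max(VV[3],msg_vec) then VV[3][3]++ -> VV[3]=[0, 1, 1, 3]
Event 4: SEND 3->0: VV[3][3]++ -> VV[3]=[0, 1, 1, 4], msg_vec=[0, 1, 1, 4]; VV[0]=max(VV[0],msg_vec) then VV[0][0]++ -> VV[0]=[1, 1, 1, 4]
Event 5: LOCAL 1: VV[1][1]++ -> VV[1]=[0, 2, 0, 0]
Event 6: LOCAL 3: VV[3][3]++ -> VV[3]=[0, 1, 1, 5]
Event 7: SEND 2->1: VV[2][2]++ -> VV[2]=[0, 0, 2, 0], msg_vec=[0, 0, 2, 0]; VV[1]=max(VV[1],msg_vec) then VV[1][1]++ -> VV[1]=[0, 3, 2, 0]
Event 8: SEND 2->3: VV[2][2]++ -> VV[2]=[0, 0, 3, 0], msg_vec=[0, 0, 3, 0]; VV[3]=max(VV[3],msg_vec) then VV[3][3]++ -> VV[3]=[0, 1, 3, 6]
Event 9: SEND 0->2: VV[0][0]++ -> VV[0]=[2, 1, 1, 4], msg_vec=[2, 1, 1, 4]; VV[2]=max(VV[2],msg_vec) then VV[2][2]++ -> VV[2]=[2, 1, 4, 4]
Event 10: LOCAL 3: VV[3][3]++ -> VV[3]=[0, 1, 3, 7]
Event 6 stamp: [0, 1, 1, 5]
Event 9 stamp: [2, 1, 1, 4]
[0, 1, 1, 5] <= [2, 1, 1, 4]? False
[2, 1, 1, 4] <= [0, 1, 1, 5]? False
Relation: concurrent

Answer: concurrent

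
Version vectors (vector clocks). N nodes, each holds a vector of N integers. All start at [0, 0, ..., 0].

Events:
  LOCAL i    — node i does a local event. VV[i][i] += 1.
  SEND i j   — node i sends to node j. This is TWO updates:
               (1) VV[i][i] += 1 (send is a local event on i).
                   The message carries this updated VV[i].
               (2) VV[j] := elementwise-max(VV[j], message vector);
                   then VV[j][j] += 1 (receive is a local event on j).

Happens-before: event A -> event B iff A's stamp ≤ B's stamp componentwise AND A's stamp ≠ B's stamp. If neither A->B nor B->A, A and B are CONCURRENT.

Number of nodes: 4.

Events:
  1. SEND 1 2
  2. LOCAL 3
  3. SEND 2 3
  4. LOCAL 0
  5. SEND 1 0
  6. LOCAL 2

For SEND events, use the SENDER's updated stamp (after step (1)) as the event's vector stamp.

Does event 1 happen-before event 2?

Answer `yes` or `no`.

Answer: no

Derivation:
Initial: VV[0]=[0, 0, 0, 0]
Initial: VV[1]=[0, 0, 0, 0]
Initial: VV[2]=[0, 0, 0, 0]
Initial: VV[3]=[0, 0, 0, 0]
Event 1: SEND 1->2: VV[1][1]++ -> VV[1]=[0, 1, 0, 0], msg_vec=[0, 1, 0, 0]; VV[2]=max(VV[2],msg_vec) then VV[2][2]++ -> VV[2]=[0, 1, 1, 0]
Event 2: LOCAL 3: VV[3][3]++ -> VV[3]=[0, 0, 0, 1]
Event 3: SEND 2->3: VV[2][2]++ -> VV[2]=[0, 1, 2, 0], msg_vec=[0, 1, 2, 0]; VV[3]=max(VV[3],msg_vec) then VV[3][3]++ -> VV[3]=[0, 1, 2, 2]
Event 4: LOCAL 0: VV[0][0]++ -> VV[0]=[1, 0, 0, 0]
Event 5: SEND 1->0: VV[1][1]++ -> VV[1]=[0, 2, 0, 0], msg_vec=[0, 2, 0, 0]; VV[0]=max(VV[0],msg_vec) then VV[0][0]++ -> VV[0]=[2, 2, 0, 0]
Event 6: LOCAL 2: VV[2][2]++ -> VV[2]=[0, 1, 3, 0]
Event 1 stamp: [0, 1, 0, 0]
Event 2 stamp: [0, 0, 0, 1]
[0, 1, 0, 0] <= [0, 0, 0, 1]? False. Equal? False. Happens-before: False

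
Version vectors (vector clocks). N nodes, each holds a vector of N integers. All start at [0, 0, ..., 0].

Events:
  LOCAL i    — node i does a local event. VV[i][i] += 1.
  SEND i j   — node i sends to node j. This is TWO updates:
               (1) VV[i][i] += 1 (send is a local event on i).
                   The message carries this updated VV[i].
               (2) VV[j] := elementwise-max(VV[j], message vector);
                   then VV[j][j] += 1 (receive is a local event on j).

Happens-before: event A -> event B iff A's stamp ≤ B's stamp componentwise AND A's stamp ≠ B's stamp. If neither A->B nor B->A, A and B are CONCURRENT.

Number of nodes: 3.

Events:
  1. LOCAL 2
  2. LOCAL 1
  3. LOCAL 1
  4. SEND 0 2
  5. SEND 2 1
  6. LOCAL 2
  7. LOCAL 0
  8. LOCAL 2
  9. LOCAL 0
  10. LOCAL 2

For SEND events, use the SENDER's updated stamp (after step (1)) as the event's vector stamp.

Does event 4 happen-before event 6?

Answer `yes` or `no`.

Initial: VV[0]=[0, 0, 0]
Initial: VV[1]=[0, 0, 0]
Initial: VV[2]=[0, 0, 0]
Event 1: LOCAL 2: VV[2][2]++ -> VV[2]=[0, 0, 1]
Event 2: LOCAL 1: VV[1][1]++ -> VV[1]=[0, 1, 0]
Event 3: LOCAL 1: VV[1][1]++ -> VV[1]=[0, 2, 0]
Event 4: SEND 0->2: VV[0][0]++ -> VV[0]=[1, 0, 0], msg_vec=[1, 0, 0]; VV[2]=max(VV[2],msg_vec) then VV[2][2]++ -> VV[2]=[1, 0, 2]
Event 5: SEND 2->1: VV[2][2]++ -> VV[2]=[1, 0, 3], msg_vec=[1, 0, 3]; VV[1]=max(VV[1],msg_vec) then VV[1][1]++ -> VV[1]=[1, 3, 3]
Event 6: LOCAL 2: VV[2][2]++ -> VV[2]=[1, 0, 4]
Event 7: LOCAL 0: VV[0][0]++ -> VV[0]=[2, 0, 0]
Event 8: LOCAL 2: VV[2][2]++ -> VV[2]=[1, 0, 5]
Event 9: LOCAL 0: VV[0][0]++ -> VV[0]=[3, 0, 0]
Event 10: LOCAL 2: VV[2][2]++ -> VV[2]=[1, 0, 6]
Event 4 stamp: [1, 0, 0]
Event 6 stamp: [1, 0, 4]
[1, 0, 0] <= [1, 0, 4]? True. Equal? False. Happens-before: True

Answer: yes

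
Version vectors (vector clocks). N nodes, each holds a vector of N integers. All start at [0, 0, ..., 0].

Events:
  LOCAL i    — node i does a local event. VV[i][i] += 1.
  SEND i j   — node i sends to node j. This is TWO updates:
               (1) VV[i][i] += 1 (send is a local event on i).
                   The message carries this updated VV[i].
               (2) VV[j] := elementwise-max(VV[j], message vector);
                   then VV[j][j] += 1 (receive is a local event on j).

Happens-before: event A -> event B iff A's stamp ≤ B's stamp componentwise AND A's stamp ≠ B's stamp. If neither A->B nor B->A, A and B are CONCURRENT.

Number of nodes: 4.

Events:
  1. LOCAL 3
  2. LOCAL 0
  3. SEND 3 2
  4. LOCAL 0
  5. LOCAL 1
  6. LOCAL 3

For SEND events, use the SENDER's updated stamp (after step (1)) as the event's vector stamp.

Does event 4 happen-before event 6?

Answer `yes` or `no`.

Answer: no

Derivation:
Initial: VV[0]=[0, 0, 0, 0]
Initial: VV[1]=[0, 0, 0, 0]
Initial: VV[2]=[0, 0, 0, 0]
Initial: VV[3]=[0, 0, 0, 0]
Event 1: LOCAL 3: VV[3][3]++ -> VV[3]=[0, 0, 0, 1]
Event 2: LOCAL 0: VV[0][0]++ -> VV[0]=[1, 0, 0, 0]
Event 3: SEND 3->2: VV[3][3]++ -> VV[3]=[0, 0, 0, 2], msg_vec=[0, 0, 0, 2]; VV[2]=max(VV[2],msg_vec) then VV[2][2]++ -> VV[2]=[0, 0, 1, 2]
Event 4: LOCAL 0: VV[0][0]++ -> VV[0]=[2, 0, 0, 0]
Event 5: LOCAL 1: VV[1][1]++ -> VV[1]=[0, 1, 0, 0]
Event 6: LOCAL 3: VV[3][3]++ -> VV[3]=[0, 0, 0, 3]
Event 4 stamp: [2, 0, 0, 0]
Event 6 stamp: [0, 0, 0, 3]
[2, 0, 0, 0] <= [0, 0, 0, 3]? False. Equal? False. Happens-before: False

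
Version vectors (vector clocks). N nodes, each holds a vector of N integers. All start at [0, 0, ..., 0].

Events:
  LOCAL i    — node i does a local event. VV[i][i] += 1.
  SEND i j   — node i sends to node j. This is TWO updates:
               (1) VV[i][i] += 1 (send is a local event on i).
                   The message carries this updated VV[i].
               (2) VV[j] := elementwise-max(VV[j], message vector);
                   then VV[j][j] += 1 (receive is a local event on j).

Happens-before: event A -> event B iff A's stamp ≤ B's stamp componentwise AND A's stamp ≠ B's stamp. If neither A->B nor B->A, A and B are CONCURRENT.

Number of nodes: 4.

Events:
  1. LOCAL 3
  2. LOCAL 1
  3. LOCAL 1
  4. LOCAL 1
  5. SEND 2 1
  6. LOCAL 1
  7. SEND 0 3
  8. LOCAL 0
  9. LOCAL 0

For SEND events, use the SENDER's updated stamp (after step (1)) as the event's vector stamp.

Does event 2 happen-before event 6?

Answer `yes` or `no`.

Answer: yes

Derivation:
Initial: VV[0]=[0, 0, 0, 0]
Initial: VV[1]=[0, 0, 0, 0]
Initial: VV[2]=[0, 0, 0, 0]
Initial: VV[3]=[0, 0, 0, 0]
Event 1: LOCAL 3: VV[3][3]++ -> VV[3]=[0, 0, 0, 1]
Event 2: LOCAL 1: VV[1][1]++ -> VV[1]=[0, 1, 0, 0]
Event 3: LOCAL 1: VV[1][1]++ -> VV[1]=[0, 2, 0, 0]
Event 4: LOCAL 1: VV[1][1]++ -> VV[1]=[0, 3, 0, 0]
Event 5: SEND 2->1: VV[2][2]++ -> VV[2]=[0, 0, 1, 0], msg_vec=[0, 0, 1, 0]; VV[1]=max(VV[1],msg_vec) then VV[1][1]++ -> VV[1]=[0, 4, 1, 0]
Event 6: LOCAL 1: VV[1][1]++ -> VV[1]=[0, 5, 1, 0]
Event 7: SEND 0->3: VV[0][0]++ -> VV[0]=[1, 0, 0, 0], msg_vec=[1, 0, 0, 0]; VV[3]=max(VV[3],msg_vec) then VV[3][3]++ -> VV[3]=[1, 0, 0, 2]
Event 8: LOCAL 0: VV[0][0]++ -> VV[0]=[2, 0, 0, 0]
Event 9: LOCAL 0: VV[0][0]++ -> VV[0]=[3, 0, 0, 0]
Event 2 stamp: [0, 1, 0, 0]
Event 6 stamp: [0, 5, 1, 0]
[0, 1, 0, 0] <= [0, 5, 1, 0]? True. Equal? False. Happens-before: True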